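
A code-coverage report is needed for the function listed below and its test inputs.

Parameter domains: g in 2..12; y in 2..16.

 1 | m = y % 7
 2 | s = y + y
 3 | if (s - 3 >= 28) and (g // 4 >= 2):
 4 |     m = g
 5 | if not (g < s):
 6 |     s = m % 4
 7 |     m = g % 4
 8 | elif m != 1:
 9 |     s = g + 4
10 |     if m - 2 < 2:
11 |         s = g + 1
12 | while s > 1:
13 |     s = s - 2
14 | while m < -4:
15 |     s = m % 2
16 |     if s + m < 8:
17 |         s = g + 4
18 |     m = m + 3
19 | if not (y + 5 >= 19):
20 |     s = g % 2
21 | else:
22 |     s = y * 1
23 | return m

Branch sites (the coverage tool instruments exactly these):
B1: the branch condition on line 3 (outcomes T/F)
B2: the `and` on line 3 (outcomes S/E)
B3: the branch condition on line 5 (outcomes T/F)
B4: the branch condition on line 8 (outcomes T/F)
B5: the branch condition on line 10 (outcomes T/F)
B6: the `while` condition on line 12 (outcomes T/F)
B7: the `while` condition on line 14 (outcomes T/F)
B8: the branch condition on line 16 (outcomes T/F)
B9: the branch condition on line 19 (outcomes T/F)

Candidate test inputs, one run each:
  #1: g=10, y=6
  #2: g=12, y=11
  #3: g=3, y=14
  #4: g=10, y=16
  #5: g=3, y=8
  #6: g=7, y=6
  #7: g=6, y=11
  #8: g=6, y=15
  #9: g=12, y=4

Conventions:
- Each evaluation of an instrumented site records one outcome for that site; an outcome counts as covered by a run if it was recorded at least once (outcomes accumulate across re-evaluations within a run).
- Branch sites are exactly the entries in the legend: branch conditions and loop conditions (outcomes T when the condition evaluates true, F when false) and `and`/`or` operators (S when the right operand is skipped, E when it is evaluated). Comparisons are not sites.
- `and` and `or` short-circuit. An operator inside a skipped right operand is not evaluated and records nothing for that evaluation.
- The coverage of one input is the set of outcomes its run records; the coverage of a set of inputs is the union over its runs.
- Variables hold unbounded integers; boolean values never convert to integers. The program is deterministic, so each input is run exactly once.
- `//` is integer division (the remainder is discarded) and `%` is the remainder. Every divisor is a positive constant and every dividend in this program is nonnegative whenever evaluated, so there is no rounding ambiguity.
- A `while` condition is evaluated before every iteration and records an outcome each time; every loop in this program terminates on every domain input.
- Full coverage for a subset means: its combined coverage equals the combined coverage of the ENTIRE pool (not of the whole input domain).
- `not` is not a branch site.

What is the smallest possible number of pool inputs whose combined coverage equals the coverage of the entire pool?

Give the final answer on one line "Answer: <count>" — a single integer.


test 1 (g=10, y=6) hits B1=F, B2=S, B3=F, B4=T, B5=F, B6=T, B6=F, B7=F, B9=T
test 2 (g=12, y=11) hits B1=F, B2=S, B3=F, B4=T, B5=F, B6=T, B6=F, B7=F, B9=T
test 3 (g=3, y=14) hits B1=F, B2=S, B3=F, B4=T, B5=T, B6=T, B6=F, B7=F, B9=F
test 4 (g=10, y=16) hits B1=T, B2=E, B3=F, B4=T, B5=F, B6=T, B6=F, B7=F, B9=F
test 5 (g=3, y=8) hits B1=F, B2=S, B3=F, B4=F, B6=T, B6=F, B7=F, B9=T
test 6 (g=7, y=6) hits B1=F, B2=S, B3=F, B4=T, B5=F, B6=T, B6=F, B7=F, B9=T
test 7 (g=6, y=11) hits B1=F, B2=S, B3=F, B4=T, B5=F, B6=T, B6=F, B7=F, B9=T
test 8 (g=6, y=15) hits B1=F, B2=S, B3=F, B4=F, B6=T, B6=F, B7=F, B9=F
test 9 (g=12, y=4) hits B1=F, B2=S, B3=T, B6=F, B7=F, B9=T
union over all inputs: B1=T, B1=F, B2=S, B2=E, B3=T, B3=F, B4=T, B4=F, B5=T, B5=F, B6=T, B6=F, B7=F, B9=T, B9=F (15 outcomes)
checked all size-1 subsets: none covers 15 outcomes (max 9/15)
checked all size-2 subsets: none covers 15 outcomes (max 13/15)
checked all size-3 subsets: none covers 15 outcomes (max 14/15)
size 4: inputs {3, 4, 5, 9} cover all 15 outcomes, and no lexicographically smaller subset of this size does
Answer: 4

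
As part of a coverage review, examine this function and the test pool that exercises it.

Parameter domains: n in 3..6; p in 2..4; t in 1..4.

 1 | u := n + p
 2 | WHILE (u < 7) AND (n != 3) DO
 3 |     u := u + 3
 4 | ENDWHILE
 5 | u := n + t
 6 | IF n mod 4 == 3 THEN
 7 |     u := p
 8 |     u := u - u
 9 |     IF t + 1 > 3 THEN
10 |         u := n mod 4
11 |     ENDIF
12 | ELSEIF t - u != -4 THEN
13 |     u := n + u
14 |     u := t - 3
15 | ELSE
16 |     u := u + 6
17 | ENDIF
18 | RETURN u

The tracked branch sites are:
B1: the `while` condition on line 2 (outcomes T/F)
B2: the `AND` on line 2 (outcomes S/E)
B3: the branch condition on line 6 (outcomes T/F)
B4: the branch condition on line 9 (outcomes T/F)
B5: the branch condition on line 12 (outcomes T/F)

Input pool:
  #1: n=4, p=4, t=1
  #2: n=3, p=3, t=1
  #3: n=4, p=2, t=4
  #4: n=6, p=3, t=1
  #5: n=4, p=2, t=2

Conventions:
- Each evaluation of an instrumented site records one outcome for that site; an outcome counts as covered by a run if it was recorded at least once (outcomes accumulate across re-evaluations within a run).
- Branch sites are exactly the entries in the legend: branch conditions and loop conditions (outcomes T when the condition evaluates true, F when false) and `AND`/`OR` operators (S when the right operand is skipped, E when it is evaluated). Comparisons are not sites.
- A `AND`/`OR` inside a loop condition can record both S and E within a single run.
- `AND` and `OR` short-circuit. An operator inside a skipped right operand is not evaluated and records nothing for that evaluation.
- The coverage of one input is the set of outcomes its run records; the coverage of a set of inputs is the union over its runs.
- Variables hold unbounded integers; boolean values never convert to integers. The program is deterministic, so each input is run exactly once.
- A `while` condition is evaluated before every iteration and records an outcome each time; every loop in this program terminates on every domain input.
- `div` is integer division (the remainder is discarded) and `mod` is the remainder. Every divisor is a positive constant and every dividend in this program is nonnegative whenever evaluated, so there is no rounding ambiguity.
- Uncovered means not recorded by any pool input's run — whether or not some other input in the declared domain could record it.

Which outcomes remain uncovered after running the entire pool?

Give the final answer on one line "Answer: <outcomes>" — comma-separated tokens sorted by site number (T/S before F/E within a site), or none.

input #1, n=4, p=4, t=1: events B2->S, B1->F, B3->F, B5->F; outcomes B1=F, B2=S, B3=F, B5=F
input #2, n=3, p=3, t=1: events B2->E, B1->F, B3->T, B4->F; outcomes B1=F, B2=E, B3=T, B4=F
input #3, n=4, p=2, t=4: events B2->E, B1->T, B2->S, B1->F, B3->F, B5->F; outcomes B1=T, B1=F, B2=S, B2=E, B3=F, B5=F
input #4, n=6, p=3, t=1: events B2->S, B1->F, B3->F, B5->T; outcomes B1=F, B2=S, B3=F, B5=T
input #5, n=4, p=2, t=2: events B2->E, B1->T, B2->S, B1->F, B3->F, B5->F; outcomes B1=T, B1=F, B2=S, B2=E, B3=F, B5=F
union over the pool: B1=T, B1=F, B2=S, B2=E, B3=T, B3=F, B4=F, B5=T, B5=F
uncovered (1 of 10): B4=T

Answer: B4=T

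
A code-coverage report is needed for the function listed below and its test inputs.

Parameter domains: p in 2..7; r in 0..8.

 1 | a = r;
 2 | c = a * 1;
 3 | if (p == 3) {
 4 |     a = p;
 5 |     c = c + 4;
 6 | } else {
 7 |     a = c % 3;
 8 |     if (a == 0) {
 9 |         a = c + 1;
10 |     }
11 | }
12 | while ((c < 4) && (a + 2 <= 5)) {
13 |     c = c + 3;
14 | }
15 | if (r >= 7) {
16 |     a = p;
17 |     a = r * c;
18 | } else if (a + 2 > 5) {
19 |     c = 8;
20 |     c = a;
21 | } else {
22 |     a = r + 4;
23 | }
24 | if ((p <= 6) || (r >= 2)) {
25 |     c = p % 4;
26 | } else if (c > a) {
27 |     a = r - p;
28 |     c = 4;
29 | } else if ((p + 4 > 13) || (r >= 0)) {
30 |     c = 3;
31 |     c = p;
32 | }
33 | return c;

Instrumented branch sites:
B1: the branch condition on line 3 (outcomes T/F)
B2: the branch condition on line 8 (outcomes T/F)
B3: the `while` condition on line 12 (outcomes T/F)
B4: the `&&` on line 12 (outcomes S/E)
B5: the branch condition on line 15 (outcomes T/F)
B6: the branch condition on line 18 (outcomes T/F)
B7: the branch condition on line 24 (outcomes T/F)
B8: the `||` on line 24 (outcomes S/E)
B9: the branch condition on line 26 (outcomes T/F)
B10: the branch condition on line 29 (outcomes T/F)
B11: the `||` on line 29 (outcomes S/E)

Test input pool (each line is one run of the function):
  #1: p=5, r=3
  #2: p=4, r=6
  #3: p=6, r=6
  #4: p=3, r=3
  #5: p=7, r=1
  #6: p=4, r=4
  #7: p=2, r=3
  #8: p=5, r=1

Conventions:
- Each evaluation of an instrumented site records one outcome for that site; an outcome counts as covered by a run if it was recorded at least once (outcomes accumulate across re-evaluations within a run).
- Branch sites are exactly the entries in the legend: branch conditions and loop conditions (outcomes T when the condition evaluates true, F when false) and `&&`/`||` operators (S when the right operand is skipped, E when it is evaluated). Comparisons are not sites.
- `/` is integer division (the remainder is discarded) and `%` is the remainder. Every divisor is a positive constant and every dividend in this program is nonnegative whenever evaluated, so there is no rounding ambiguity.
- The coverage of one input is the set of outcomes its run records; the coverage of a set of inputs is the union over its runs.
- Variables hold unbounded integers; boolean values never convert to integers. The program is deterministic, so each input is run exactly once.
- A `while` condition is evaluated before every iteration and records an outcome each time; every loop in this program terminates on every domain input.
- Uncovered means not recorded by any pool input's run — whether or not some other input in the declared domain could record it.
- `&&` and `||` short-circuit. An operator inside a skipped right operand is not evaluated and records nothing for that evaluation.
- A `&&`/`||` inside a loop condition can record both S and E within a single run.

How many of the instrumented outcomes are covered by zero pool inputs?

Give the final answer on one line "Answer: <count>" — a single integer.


input #1, p=5, r=3: events B1->F, B2->T, B4->E, B3->F, B5->F, B6->T, B8->S, B7->T; outcomes B1=F, B2=T, B3=F, B4=E, B5=F, B6=T, B7=T, B8=S
input #2, p=4, r=6: events B1->F, B2->T, B4->S, B3->F, B5->F, B6->T, B8->S, B7->T; outcomes B1=F, B2=T, B3=F, B4=S, B5=F, B6=T, B7=T, B8=S
input #3, p=6, r=6: events B1->F, B2->T, B4->S, B3->F, B5->F, B6->T, B8->S, B7->T; outcomes B1=F, B2=T, B3=F, B4=S, B5=F, B6=T, B7=T, B8=S
input #4, p=3, r=3: events B1->T, B4->S, B3->F, B5->F, B6->F, B8->S, B7->T; outcomes B1=T, B3=F, B4=S, B5=F, B6=F, B7=T, B8=S
input #5, p=7, r=1: events B1->F, B2->F, B4->E, B3->T, B4->S, B3->F, B5->F, B6->F, B8->E, B7->F, B9->F, B11->E, B10->T; outcomes B1=F, B2=F, B3=T, B3=F, B4=S, B4=E, B5=F, B6=F, B7=F, B8=E, B9=F, B10=T, B11=E
input #6, p=4, r=4: events B1->F, B2->F, B4->S, B3->F, B5->F, B6->F, B8->S, B7->T; outcomes B1=F, B2=F, B3=F, B4=S, B5=F, B6=F, B7=T, B8=S
input #7, p=2, r=3: events B1->F, B2->T, B4->E, B3->F, B5->F, B6->T, B8->S, B7->T; outcomes B1=F, B2=T, B3=F, B4=E, B5=F, B6=T, B7=T, B8=S
input #8, p=5, r=1: events B1->F, B2->F, B4->E, B3->T, B4->S, B3->F, B5->F, B6->F, B8->S, B7->T; outcomes B1=F, B2=F, B3=T, B3=F, B4=S, B4=E, B5=F, B6=F, B7=T, B8=S
union over the pool: B1=T, B1=F, B2=T, B2=F, B3=T, B3=F, B4=S, B4=E, B5=F, B6=T, B6=F, B7=T, B7=F, B8=S, B8=E, B9=F, B10=T, B11=E
uncovered (4 of 22): B5=T, B9=T, B10=F, B11=S
Answer: 4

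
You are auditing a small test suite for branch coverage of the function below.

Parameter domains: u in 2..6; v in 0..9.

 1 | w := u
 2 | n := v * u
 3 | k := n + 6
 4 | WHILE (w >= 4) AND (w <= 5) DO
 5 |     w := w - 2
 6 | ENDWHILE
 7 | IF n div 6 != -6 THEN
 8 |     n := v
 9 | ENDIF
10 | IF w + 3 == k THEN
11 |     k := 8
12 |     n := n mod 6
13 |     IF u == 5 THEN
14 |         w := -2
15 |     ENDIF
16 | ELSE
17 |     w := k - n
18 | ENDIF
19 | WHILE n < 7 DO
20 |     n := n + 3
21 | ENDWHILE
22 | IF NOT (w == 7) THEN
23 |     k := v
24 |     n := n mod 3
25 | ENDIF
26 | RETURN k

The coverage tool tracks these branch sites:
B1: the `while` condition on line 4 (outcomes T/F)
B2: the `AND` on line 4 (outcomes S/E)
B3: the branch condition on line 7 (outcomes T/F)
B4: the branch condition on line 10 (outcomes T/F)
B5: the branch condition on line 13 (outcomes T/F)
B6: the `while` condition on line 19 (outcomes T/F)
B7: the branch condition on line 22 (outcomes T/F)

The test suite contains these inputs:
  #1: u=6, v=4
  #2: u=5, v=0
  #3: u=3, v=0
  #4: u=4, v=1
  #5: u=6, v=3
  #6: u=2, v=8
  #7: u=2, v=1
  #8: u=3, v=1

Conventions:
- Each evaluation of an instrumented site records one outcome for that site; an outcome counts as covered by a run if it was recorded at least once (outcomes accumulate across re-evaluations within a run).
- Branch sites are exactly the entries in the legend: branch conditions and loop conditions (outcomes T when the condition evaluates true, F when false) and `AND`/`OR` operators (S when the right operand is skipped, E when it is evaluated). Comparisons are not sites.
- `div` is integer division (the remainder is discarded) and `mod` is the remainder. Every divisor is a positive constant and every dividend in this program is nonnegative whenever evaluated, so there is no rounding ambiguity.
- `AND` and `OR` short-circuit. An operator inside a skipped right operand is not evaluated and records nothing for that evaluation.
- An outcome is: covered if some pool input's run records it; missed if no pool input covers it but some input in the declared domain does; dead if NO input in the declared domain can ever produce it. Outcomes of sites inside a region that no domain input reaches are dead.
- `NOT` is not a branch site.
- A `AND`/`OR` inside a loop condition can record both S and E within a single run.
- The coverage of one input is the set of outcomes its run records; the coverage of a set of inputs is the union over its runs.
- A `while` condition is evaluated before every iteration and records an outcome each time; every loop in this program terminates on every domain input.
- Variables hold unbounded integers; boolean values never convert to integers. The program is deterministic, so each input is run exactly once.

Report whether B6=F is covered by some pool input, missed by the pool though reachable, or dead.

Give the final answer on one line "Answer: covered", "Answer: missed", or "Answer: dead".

B6=F is recorded by pool input(s) 1, 2, 3, 4, 5, 6, 7, 8 -> covered

Answer: covered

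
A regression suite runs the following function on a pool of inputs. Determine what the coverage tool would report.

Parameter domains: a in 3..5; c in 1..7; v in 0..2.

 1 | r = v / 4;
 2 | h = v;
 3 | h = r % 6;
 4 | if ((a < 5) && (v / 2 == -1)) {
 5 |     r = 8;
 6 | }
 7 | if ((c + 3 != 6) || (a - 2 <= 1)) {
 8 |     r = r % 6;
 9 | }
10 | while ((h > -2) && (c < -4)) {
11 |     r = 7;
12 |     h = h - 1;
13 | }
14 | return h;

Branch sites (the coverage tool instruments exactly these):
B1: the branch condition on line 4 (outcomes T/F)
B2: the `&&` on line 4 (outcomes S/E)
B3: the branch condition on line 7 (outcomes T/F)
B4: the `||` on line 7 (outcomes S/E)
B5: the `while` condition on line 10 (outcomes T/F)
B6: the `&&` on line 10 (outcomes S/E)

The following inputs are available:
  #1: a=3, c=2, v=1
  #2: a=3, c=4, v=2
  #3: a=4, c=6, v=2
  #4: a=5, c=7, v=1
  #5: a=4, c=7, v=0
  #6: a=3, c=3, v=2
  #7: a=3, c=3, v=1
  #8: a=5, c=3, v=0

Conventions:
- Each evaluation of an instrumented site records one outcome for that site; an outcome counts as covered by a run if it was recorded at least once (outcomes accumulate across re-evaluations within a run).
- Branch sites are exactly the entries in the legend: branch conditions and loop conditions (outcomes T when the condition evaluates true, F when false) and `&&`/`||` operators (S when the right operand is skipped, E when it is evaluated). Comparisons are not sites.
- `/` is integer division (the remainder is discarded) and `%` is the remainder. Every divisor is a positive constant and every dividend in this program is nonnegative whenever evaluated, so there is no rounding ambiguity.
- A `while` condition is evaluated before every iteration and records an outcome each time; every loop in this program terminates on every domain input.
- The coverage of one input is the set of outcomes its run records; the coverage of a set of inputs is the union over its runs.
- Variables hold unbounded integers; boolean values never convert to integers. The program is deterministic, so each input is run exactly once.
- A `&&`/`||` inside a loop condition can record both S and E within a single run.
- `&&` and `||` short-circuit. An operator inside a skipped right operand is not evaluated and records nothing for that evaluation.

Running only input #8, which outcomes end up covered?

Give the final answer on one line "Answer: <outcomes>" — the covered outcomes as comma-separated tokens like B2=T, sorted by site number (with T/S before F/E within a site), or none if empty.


Running input #8 (a=5, c=3, v=0), event by event:
  B2->S, B1->F, B4->E, B3->F, B6->E, B5->F
collecting distinct outcomes: B1=F, B2=S, B3=F, B4=E, B5=F, B6=E
Answer: B1=F, B2=S, B3=F, B4=E, B5=F, B6=E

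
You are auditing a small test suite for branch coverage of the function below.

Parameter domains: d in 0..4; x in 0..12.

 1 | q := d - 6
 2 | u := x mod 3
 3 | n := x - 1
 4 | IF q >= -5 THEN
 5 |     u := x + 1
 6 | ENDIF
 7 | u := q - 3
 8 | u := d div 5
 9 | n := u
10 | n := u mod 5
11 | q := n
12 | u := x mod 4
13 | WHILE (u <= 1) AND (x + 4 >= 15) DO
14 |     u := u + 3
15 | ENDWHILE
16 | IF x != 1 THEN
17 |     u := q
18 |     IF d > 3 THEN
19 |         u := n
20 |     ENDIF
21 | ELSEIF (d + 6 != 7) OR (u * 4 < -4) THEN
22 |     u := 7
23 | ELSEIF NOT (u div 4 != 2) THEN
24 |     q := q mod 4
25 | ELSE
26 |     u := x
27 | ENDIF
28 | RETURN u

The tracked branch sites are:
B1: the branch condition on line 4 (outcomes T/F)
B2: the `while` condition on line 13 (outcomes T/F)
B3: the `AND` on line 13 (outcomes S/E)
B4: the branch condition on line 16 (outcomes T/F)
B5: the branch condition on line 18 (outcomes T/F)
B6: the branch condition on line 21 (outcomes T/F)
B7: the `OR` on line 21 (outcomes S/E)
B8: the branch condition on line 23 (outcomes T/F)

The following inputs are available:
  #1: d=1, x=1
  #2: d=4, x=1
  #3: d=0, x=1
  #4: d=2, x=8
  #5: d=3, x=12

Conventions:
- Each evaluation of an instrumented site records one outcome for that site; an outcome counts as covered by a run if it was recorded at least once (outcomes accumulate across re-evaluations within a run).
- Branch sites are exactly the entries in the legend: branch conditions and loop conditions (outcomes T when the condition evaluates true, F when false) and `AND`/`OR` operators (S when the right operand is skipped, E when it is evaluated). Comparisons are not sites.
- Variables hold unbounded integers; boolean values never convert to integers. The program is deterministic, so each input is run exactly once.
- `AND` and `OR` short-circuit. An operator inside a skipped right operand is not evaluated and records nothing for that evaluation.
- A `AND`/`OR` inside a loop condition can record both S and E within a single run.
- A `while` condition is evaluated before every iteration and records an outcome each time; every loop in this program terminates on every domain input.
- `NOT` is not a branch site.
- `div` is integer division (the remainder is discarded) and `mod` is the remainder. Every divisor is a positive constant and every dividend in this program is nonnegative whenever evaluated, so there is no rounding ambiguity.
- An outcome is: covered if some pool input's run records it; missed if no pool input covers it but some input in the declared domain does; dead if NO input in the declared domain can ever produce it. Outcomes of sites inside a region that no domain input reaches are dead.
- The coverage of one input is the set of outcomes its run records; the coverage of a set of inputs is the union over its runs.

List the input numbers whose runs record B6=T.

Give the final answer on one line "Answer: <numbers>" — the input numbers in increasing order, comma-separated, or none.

input #1 (d=1, x=1): does not produce B6=T
input #2 (d=4, x=1): produces B6=T
input #3 (d=0, x=1): produces B6=T
input #4 (d=2, x=8): does not produce B6=T
input #5 (d=3, x=12): does not produce B6=T

Answer: 2, 3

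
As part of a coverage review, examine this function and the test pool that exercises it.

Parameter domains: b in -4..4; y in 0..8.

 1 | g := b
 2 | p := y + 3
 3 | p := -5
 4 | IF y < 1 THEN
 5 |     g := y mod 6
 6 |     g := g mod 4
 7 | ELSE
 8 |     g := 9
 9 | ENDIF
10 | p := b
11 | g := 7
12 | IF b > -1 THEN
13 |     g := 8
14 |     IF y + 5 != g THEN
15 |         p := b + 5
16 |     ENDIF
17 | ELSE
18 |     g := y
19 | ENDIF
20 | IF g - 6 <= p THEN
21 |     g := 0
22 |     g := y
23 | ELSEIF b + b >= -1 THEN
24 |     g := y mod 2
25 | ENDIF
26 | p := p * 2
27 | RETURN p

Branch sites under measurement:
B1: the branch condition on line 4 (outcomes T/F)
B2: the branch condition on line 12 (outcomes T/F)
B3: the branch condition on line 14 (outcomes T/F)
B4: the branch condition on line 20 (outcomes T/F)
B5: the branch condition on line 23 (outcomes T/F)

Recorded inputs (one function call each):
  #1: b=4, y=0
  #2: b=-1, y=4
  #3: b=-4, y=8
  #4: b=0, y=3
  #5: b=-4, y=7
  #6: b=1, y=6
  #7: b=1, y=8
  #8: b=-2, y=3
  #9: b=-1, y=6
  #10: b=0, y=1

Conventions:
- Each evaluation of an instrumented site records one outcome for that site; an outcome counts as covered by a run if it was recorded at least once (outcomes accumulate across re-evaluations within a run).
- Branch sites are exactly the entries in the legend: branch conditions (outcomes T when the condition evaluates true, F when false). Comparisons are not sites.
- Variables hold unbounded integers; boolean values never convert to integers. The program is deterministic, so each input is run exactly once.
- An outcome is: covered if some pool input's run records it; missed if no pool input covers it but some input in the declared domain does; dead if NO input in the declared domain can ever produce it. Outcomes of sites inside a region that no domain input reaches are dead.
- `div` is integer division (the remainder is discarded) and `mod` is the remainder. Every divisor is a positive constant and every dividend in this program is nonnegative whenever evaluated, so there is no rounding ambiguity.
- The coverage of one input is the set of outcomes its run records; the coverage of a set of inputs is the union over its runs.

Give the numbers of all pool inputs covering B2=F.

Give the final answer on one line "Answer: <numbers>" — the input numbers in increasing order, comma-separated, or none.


input #1 (b=4, y=0): does not produce B2=F
input #2 (b=-1, y=4): produces B2=F
input #3 (b=-4, y=8): produces B2=F
input #4 (b=0, y=3): does not produce B2=F
input #5 (b=-4, y=7): produces B2=F
input #6 (b=1, y=6): does not produce B2=F
input #7 (b=1, y=8): does not produce B2=F
input #8 (b=-2, y=3): produces B2=F
input #9 (b=-1, y=6): produces B2=F
input #10 (b=0, y=1): does not produce B2=F
Answer: 2, 3, 5, 8, 9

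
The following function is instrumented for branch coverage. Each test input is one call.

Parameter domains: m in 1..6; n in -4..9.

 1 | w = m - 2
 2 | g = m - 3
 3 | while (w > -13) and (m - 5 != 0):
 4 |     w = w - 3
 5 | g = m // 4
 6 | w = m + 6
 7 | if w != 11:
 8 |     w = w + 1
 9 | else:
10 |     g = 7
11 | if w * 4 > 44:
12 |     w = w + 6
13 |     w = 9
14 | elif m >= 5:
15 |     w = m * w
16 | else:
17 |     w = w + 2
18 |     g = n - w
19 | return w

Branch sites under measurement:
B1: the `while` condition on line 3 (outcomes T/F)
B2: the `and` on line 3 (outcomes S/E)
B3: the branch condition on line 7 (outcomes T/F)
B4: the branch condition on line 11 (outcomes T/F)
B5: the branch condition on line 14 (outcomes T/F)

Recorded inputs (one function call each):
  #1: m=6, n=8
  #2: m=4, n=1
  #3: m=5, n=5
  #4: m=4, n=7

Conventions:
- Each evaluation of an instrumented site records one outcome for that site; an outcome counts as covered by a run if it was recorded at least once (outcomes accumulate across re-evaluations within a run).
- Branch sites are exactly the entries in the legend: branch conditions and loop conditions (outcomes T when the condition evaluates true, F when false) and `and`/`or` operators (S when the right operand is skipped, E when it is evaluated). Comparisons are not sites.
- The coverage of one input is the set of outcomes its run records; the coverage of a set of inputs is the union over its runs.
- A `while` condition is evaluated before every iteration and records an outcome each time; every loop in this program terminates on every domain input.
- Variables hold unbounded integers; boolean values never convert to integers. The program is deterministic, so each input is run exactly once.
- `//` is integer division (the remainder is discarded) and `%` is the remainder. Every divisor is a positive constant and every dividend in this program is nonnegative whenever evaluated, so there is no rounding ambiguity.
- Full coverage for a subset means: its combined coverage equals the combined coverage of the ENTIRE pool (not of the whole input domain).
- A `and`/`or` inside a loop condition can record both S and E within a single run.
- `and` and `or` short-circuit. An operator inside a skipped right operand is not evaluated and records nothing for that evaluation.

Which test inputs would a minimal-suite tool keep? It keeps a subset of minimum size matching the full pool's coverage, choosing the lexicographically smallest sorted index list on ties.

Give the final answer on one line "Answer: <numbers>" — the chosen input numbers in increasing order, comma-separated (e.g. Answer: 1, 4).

#1 (m=6, n=8) -> B2->E, B1->T, B2->E, B1->T, B2->E, B1->T, B2->E, B1->T, B2->E, B1->T, B2->E, B1->T, B2->S, B1->F, ...; covered: B1=T, B1=F, B2=S, B2=E, B3=T, B4=T
#2 (m=4, n=1) -> B2->E, B1->T, B2->E, B1->T, B2->E, B1->T, B2->E, B1->T, B2->E, B1->T, B2->S, B1->F, B3->T, B4->F, ...; covered: B1=T, B1=F, B2=S, B2=E, B3=T, B4=F, B5=F
#3 (m=5, n=5) -> B2->E, B1->F, B3->F, B4->F, B5->T; covered: B1=F, B2=E, B3=F, B4=F, B5=T
#4 (m=4, n=7) -> B2->E, B1->T, B2->E, B1->T, B2->E, B1->T, B2->E, B1->T, B2->E, B1->T, B2->S, B1->F, B3->T, B4->F, ...; covered: B1=T, B1=F, B2=S, B2=E, B3=T, B4=F, B5=F
the full pool covers 10 outcomes: B1=T, B1=F, B2=S, B2=E, B3=T, B3=F, B4=T, B4=F, B5=T, B5=F
checked all size-1 subsets: none covers 10 outcomes (max 7/10)
checked all size-2 subsets: none covers 10 outcomes (max 9/10)
size 3: inputs {1, 2, 3} cover all 10 outcomes, and no lexicographically smaller subset of this size does

Answer: 1, 2, 3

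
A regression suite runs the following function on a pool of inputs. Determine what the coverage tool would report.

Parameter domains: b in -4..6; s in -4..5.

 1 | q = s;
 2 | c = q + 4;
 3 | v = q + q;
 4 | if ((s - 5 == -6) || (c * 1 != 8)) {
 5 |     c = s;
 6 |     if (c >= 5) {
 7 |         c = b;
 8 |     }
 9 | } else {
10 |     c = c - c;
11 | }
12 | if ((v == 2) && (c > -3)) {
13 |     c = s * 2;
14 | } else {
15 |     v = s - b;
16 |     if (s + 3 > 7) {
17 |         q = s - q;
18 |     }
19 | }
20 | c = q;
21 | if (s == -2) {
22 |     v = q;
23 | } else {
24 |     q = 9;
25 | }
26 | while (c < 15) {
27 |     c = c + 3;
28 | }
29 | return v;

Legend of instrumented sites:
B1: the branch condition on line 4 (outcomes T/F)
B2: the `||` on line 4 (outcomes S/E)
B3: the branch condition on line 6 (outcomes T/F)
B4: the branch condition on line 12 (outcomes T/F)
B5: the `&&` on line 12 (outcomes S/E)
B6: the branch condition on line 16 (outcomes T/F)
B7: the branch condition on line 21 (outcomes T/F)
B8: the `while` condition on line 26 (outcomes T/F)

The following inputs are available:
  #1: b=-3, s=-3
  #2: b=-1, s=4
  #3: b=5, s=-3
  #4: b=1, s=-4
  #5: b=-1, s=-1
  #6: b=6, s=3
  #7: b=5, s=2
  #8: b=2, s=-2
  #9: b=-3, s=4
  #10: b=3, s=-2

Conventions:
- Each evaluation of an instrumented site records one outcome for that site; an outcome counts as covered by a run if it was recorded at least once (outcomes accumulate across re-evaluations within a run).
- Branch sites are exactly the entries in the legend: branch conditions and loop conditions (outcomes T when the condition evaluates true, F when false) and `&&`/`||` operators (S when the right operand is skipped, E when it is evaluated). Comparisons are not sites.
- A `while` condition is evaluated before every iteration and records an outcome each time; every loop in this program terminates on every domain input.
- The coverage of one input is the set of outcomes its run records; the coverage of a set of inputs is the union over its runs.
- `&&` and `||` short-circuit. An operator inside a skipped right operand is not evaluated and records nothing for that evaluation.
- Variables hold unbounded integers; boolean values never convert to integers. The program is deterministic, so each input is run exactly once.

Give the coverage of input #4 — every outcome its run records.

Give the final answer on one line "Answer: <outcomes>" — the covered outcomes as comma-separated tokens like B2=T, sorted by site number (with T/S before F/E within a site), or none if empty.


Event log for input #4 (b=1, s=-4):
  B2->E, B1->T, B3->F, B5->S, B4->F, B6->F, B7->F, B8->T, B8->T, B8->T
  B8->T, B8->T, B8->T, B8->T, B8->F
collecting distinct outcomes: B1=T, B2=E, B3=F, B4=F, B5=S, B6=F, B7=F, B8=T, B8=F
Answer: B1=T, B2=E, B3=F, B4=F, B5=S, B6=F, B7=F, B8=T, B8=F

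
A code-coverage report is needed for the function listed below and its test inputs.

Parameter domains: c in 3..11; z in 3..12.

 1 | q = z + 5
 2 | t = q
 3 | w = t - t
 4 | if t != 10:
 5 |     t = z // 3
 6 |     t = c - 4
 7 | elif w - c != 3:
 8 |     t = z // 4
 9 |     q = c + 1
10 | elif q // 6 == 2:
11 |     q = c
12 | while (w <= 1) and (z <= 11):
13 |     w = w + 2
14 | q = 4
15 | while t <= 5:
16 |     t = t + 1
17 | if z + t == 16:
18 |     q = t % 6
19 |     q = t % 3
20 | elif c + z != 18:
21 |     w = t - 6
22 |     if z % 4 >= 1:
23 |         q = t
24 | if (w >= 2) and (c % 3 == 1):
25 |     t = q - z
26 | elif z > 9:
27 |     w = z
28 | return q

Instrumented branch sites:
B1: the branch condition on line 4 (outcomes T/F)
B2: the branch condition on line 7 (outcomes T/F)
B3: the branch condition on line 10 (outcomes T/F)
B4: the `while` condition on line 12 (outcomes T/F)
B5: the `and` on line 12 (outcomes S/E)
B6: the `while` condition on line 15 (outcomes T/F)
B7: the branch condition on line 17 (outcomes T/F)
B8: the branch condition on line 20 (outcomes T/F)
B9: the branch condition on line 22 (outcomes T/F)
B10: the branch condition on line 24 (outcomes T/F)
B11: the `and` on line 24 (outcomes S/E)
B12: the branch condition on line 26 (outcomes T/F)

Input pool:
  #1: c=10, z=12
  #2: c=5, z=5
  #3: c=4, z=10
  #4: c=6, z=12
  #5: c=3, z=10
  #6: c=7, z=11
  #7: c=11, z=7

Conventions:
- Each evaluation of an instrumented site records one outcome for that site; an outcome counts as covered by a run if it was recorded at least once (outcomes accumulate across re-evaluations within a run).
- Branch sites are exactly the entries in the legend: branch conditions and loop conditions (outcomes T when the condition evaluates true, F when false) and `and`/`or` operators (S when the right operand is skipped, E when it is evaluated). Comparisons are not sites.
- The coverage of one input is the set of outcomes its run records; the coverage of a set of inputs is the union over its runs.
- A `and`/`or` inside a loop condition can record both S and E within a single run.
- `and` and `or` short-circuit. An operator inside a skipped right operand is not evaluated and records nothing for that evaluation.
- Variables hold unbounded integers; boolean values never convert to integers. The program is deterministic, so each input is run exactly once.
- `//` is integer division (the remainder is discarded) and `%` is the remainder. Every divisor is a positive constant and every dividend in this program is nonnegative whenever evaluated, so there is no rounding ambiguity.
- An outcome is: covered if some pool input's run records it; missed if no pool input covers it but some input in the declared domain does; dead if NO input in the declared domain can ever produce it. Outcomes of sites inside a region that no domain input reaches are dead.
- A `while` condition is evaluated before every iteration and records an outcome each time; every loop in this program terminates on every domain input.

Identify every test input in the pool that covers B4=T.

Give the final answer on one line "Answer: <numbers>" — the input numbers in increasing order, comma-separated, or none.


input #1 (c=10, z=12): never hits B4=T
input #2 (c=5, z=5): hits B4=T
input #3 (c=4, z=10): hits B4=T
input #4 (c=6, z=12): never hits B4=T
input #5 (c=3, z=10): hits B4=T
input #6 (c=7, z=11): hits B4=T
input #7 (c=11, z=7): hits B4=T
Answer: 2, 3, 5, 6, 7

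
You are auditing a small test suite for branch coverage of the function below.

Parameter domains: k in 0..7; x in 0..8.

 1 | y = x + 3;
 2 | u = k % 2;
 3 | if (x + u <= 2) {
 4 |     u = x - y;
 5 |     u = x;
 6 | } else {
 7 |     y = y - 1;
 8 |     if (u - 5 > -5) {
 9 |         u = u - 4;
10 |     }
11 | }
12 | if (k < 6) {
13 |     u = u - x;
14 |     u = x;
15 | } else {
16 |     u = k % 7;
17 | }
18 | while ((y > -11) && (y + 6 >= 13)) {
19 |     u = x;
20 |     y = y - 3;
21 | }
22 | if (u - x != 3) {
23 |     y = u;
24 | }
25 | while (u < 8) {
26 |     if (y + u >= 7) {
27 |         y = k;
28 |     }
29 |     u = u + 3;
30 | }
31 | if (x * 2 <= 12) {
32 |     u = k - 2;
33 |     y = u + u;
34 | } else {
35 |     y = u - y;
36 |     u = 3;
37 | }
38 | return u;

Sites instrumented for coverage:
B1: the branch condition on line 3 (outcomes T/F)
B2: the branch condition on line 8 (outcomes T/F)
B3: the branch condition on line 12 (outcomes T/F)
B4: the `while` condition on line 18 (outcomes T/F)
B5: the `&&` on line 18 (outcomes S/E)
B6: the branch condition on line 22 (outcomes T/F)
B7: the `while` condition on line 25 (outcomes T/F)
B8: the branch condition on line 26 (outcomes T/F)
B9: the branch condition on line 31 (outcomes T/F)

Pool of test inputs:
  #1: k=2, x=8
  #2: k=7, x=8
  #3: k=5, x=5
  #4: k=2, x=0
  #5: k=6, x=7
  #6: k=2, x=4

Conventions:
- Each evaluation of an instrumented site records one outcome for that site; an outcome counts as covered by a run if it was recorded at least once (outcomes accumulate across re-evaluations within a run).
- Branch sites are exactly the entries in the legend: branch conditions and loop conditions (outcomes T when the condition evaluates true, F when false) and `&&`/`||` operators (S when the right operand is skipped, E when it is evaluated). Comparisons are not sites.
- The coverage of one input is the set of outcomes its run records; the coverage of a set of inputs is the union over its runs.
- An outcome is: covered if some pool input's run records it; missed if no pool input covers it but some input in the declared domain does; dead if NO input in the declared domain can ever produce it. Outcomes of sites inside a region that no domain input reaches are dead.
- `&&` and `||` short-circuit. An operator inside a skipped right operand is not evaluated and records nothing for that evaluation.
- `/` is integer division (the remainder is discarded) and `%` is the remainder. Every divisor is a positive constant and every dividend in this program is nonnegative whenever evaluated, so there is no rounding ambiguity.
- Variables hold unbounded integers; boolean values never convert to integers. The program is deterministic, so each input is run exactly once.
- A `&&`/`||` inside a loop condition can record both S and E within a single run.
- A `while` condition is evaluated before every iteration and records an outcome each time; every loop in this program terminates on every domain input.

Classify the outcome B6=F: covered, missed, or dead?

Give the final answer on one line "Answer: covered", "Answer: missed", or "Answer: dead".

no pool input records B6=F
but domain input (k=6, x=3) does record it -> reachable, so missed

Answer: missed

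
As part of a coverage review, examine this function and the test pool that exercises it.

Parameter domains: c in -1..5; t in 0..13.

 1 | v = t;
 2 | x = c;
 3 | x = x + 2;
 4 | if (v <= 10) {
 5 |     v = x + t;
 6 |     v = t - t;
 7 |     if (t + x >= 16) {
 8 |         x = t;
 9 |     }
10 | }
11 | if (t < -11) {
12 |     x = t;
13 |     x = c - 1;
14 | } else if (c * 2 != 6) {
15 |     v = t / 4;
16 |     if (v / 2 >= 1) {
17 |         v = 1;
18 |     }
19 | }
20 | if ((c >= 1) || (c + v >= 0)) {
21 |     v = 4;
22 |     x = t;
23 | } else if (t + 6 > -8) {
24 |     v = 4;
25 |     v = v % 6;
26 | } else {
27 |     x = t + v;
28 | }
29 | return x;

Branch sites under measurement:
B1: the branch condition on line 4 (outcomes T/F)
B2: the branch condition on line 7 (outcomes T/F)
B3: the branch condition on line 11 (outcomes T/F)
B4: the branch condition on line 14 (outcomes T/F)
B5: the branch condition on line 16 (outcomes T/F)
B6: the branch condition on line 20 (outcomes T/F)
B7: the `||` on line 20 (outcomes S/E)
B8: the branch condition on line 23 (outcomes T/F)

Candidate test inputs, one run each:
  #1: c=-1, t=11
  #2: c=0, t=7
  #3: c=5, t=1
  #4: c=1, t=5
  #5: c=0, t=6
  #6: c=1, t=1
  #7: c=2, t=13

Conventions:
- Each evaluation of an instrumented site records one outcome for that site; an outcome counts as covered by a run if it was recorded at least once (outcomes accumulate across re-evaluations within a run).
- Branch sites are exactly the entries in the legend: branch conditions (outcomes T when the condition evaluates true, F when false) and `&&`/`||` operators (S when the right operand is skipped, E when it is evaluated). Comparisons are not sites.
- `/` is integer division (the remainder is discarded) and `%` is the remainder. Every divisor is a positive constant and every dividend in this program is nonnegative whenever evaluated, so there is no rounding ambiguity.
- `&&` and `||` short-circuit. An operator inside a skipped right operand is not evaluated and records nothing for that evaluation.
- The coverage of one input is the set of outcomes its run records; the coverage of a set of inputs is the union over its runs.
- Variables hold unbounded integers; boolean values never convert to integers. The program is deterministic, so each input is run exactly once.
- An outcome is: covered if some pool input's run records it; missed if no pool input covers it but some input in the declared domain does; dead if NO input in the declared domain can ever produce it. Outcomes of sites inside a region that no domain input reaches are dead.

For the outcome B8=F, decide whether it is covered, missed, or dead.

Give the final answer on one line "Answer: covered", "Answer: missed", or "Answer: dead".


no pool input records B8=F
checking all 98 inputs in the declared domain: B8=F is never recorded -> dead
Answer: dead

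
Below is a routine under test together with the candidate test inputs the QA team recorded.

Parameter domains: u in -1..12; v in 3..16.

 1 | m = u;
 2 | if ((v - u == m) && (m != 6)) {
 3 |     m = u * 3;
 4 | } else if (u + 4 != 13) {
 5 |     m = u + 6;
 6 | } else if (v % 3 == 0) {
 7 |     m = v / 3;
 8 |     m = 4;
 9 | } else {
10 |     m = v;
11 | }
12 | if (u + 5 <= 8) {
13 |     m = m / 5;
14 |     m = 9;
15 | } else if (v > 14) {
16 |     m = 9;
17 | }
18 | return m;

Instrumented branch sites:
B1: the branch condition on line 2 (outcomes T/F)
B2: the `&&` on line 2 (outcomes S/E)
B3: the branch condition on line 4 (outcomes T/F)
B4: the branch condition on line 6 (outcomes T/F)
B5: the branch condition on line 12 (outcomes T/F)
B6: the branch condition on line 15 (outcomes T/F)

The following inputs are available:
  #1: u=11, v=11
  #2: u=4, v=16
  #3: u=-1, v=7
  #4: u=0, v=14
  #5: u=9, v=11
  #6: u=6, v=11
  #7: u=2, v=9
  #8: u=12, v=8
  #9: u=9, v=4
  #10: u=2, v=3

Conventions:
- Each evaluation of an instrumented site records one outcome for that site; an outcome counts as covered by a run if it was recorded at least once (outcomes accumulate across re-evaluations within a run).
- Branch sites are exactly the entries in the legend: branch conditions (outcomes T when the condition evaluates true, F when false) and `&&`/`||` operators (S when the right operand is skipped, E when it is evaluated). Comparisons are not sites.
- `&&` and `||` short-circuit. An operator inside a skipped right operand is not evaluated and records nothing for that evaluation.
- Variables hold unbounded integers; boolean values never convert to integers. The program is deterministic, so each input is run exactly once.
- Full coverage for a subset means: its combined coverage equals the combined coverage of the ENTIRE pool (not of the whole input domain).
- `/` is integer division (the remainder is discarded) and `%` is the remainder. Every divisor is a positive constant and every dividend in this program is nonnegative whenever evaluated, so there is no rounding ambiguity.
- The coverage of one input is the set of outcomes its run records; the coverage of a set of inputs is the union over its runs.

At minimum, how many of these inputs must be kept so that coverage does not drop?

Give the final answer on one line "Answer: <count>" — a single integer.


run #1 (u=11, v=11) runs B2->S, B1->F, B3->T, B5->F, B6->F; records B1=F, B2=S, B3=T, B5=F, B6=F
run #2 (u=4, v=16) runs B2->S, B1->F, B3->T, B5->F, B6->T; records B1=F, B2=S, B3=T, B5=F, B6=T
run #3 (u=-1, v=7) runs B2->S, B1->F, B3->T, B5->T; records B1=F, B2=S, B3=T, B5=T
run #4 (u=0, v=14) runs B2->S, B1->F, B3->T, B5->T; records B1=F, B2=S, B3=T, B5=T
run #5 (u=9, v=11) runs B2->S, B1->F, B3->F, B4->F, B5->F, B6->F; records B1=F, B2=S, B3=F, B4=F, B5=F, B6=F
run #6 (u=6, v=11) runs B2->S, B1->F, B3->T, B5->F, B6->F; records B1=F, B2=S, B3=T, B5=F, B6=F
run #7 (u=2, v=9) runs B2->S, B1->F, B3->T, B5->T; records B1=F, B2=S, B3=T, B5=T
run #8 (u=12, v=8) runs B2->S, B1->F, B3->T, B5->F, B6->F; records B1=F, B2=S, B3=T, B5=F, B6=F
run #9 (u=9, v=4) runs B2->S, B1->F, B3->F, B4->F, B5->F, B6->F; records B1=F, B2=S, B3=F, B4=F, B5=F, B6=F
run #10 (u=2, v=3) runs B2->S, B1->F, B3->T, B5->T; records B1=F, B2=S, B3=T, B5=T
union over all inputs: B1=F, B2=S, B3=T, B3=F, B4=F, B5=T, B5=F, B6=T, B6=F (9 outcomes)
every size-1 subset falls short of the 9 outcomes (best: 6/9)
every size-2 subset falls short of the 9 outcomes (best: 8/9)
inputs {2, 3, 5} (size 3) cover everything; no size-3 subset with a lexicographically smaller index list covers all 9
Answer: 3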